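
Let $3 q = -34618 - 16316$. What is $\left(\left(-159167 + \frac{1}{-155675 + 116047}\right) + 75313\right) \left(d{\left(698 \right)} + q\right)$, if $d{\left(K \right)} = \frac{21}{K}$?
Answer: $\frac{39379221017062999}{27660344} \approx 1.4237 \cdot 10^{9}$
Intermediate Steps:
$q = -16978$ ($q = \frac{-34618 - 16316}{3} = \frac{1}{3} \left(-50934\right) = -16978$)
$\left(\left(-159167 + \frac{1}{-155675 + 116047}\right) + 75313\right) \left(d{\left(698 \right)} + q\right) = \left(\left(-159167 + \frac{1}{-155675 + 116047}\right) + 75313\right) \left(\frac{21}{698} - 16978\right) = \left(\left(-159167 + \frac{1}{-39628}\right) + 75313\right) \left(21 \cdot \frac{1}{698} - 16978\right) = \left(\left(-159167 - \frac{1}{39628}\right) + 75313\right) \left(\frac{21}{698} - 16978\right) = \left(- \frac{6307469877}{39628} + 75313\right) \left(- \frac{11850623}{698}\right) = \left(- \frac{3322966313}{39628}\right) \left(- \frac{11850623}{698}\right) = \frac{39379221017062999}{27660344}$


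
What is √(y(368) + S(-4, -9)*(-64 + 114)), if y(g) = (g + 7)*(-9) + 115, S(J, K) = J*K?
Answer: 2*I*√365 ≈ 38.21*I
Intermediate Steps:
y(g) = 52 - 9*g (y(g) = (7 + g)*(-9) + 115 = (-63 - 9*g) + 115 = 52 - 9*g)
√(y(368) + S(-4, -9)*(-64 + 114)) = √((52 - 9*368) + (-4*(-9))*(-64 + 114)) = √((52 - 3312) + 36*50) = √(-3260 + 1800) = √(-1460) = 2*I*√365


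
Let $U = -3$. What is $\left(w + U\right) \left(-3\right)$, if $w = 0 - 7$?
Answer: $30$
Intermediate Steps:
$w = -7$ ($w = 0 - 7 = -7$)
$\left(w + U\right) \left(-3\right) = \left(-7 - 3\right) \left(-3\right) = \left(-10\right) \left(-3\right) = 30$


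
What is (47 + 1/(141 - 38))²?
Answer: 23444964/10609 ≈ 2209.9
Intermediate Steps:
(47 + 1/(141 - 38))² = (47 + 1/103)² = (4842/103)² = 23444964/10609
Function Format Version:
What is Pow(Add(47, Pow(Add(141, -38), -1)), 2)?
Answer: Rational(23444964, 10609) ≈ 2209.9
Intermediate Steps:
Pow(Add(47, Pow(Add(141, -38), -1)), 2) = Pow(Add(47, Pow(103, -1)), 2) = Pow(Add(47, Rational(1, 103)), 2) = Pow(Rational(4842, 103), 2) = Rational(23444964, 10609)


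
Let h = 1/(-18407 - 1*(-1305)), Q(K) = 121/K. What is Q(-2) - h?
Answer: -517335/8551 ≈ -60.500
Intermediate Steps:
h = -1/17102 (h = 1/(-18407 + 1305) = 1/(-17102) = -1/17102 ≈ -5.8473e-5)
Q(-2) - h = 121/(-2) - 1*(-1/17102) = 121*(-1/2) + 1/17102 = -121/2 + 1/17102 = -517335/8551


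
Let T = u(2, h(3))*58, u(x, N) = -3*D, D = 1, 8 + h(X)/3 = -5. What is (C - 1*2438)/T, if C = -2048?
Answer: 2243/87 ≈ 25.782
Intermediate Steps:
h(X) = -39 (h(X) = -24 + 3*(-5) = -24 - 15 = -39)
u(x, N) = -3 (u(x, N) = -3*1 = -3)
T = -174 (T = -3*58 = -174)
(C - 1*2438)/T = (-2048 - 1*2438)/(-174) = (-2048 - 2438)*(-1/174) = -4486*(-1/174) = 2243/87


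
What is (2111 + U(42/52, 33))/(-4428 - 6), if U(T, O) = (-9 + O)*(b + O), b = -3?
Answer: -2831/4434 ≈ -0.63848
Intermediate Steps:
U(T, O) = (-9 + O)*(-3 + O)
(2111 + U(42/52, 33))/(-4428 - 6) = (2111 + (27 + 33**2 - 12*33))/(-4428 - 6) = (2111 + (27 + 1089 - 396))/(-4434) = (2111 + 720)*(-1/4434) = 2831*(-1/4434) = -2831/4434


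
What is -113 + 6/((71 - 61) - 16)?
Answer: -114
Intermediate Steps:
-113 + 6/((71 - 61) - 16) = -113 + 6/(10 - 16) = -113 + 6/(-6) = -113 - ⅙*6 = -113 - 1 = -114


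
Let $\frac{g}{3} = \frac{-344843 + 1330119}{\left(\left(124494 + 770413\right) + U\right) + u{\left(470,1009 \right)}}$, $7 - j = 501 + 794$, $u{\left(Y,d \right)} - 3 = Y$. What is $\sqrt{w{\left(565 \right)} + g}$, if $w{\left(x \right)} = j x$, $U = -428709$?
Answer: $\frac{2 i \sqrt{4402300230055887}}{155557} \approx 853.06 i$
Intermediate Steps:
$u{\left(Y,d \right)} = 3 + Y$
$j = -1288$ ($j = 7 - \left(501 + 794\right) = 7 - 1295 = -1288$)
$w{\left(x \right)} = - 1288 x$
$g = \frac{985276}{155557}$ ($g = 3 \frac{-344843 + 1330119}{\left(\left(124494 + 770413\right) - 428709\right) + \left(3 + 470\right)} = 3 \frac{985276}{\left(894907 - 428709\right) + 473} = 3 \frac{985276}{466198 + 473} = 3 \cdot \frac{985276}{466671} = \frac{985276}{155557} \approx 6.3339$)
$\sqrt{w{\left(565 \right)} + g} = \sqrt{\left(-1288\right) 565 + \frac{985276}{155557}} = \sqrt{-727720 + \frac{985276}{155557}} = \sqrt{- \frac{113200954764}{155557}} = \frac{2 i \sqrt{4402300230055887}}{155557}$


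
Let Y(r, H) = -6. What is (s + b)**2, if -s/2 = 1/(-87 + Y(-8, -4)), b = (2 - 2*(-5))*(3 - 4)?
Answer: 1240996/8649 ≈ 143.48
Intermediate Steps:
b = -12 (b = (2 + 10)*(-1) = 12*(-1) = -12)
s = 2/93 (s = -2/(-87 - 6) = -2/(-93) = -2*(-1/93) = 2/93 ≈ 0.021505)
(s + b)**2 = (2/93 - 12)**2 = (-1114/93)**2 = 1240996/8649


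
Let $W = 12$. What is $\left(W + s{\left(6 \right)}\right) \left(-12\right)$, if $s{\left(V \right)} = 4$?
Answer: $-192$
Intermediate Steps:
$\left(W + s{\left(6 \right)}\right) \left(-12\right) = \left(12 + 4\right) \left(-12\right) = 16 \left(-12\right) = -192$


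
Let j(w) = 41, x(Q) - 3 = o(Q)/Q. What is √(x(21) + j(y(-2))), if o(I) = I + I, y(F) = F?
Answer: √46 ≈ 6.7823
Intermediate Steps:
o(I) = 2*I
x(Q) = 5 (x(Q) = 3 + (2*Q)/Q = 3 + 2 = 5)
√(x(21) + j(y(-2))) = √(5 + 41) = √46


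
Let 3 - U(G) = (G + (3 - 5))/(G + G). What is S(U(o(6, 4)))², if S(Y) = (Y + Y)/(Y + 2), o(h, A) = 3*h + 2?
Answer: 10404/8281 ≈ 1.2564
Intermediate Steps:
o(h, A) = 2 + 3*h
U(G) = 3 - (-2 + G)/(2*G) (U(G) = 3 - (G + (3 - 5))/(G + G) = 3 - (G - 2)/(2*G) = 3 - (-2 + G)*1/(2*G) = 3 - (-2 + G)/(2*G))
S(Y) = 2*Y/(2 + Y) (S(Y) = (2*Y)/(2 + Y) = 2*Y/(2 + Y))
S(U(o(6, 4)))² = (2*(5/2 + 1/(2 + 3*6))/(2 + (5/2 + 1/(2 + 3*6))))² = (2*(5/2 + 1/(2 + 18))/(2 + (5/2 + 1/(2 + 18))))² = (2*(5/2 + 1/20)/(2 + (5/2 + 1/20)))² = (2*(51/20)/(2 + 51/20))² = (2*(51/20)/(91/20))² = (2*(51/20)*(20/91))² = (102/91)² = 10404/8281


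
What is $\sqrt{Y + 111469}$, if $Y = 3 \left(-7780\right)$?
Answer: $\sqrt{88129} \approx 296.87$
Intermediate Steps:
$Y = -23340$
$\sqrt{Y + 111469} = \sqrt{-23340 + 111469} = \sqrt{88129}$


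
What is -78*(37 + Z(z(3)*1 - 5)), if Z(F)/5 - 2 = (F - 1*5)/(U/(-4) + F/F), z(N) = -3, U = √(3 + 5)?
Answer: 6474 + 5070*√2 ≈ 13644.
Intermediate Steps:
U = 2*√2 (U = √8 = 2*√2 ≈ 2.8284)
Z(F) = 10 + 5*(-5 + F)/(1 - √2/2) (Z(F) = 10 + 5*((F - 1*5)/((2*√2)/(-4) + F/F)) = 10 + 5*((F - 5)/((2*√2)*(-¼) + 1)) = 10 + 5*((-5 + F)/(-√2/2 + 1)) = 10 + 5*((-5 + F)/(1 - √2/2)) = 10 + 5*(-5 + F)/(1 - √2/2))
-78*(37 + Z(z(3)*1 - 5)) = -78*(37 + (-40 - 25*√2 + 10*(-3*1 - 5) + 5*(-3*1 - 5)*√2)) = -78*(37 + (-40 - 25*√2 + 10*(-3 - 5) + 5*(-3 - 5)*√2)) = -78*(37 + (-40 - 25*√2 + 10*(-8) + 5*(-8)*√2)) = -78*(37 + (-40 - 25*√2 - 80 - 40*√2)) = -78*(37 + (-120 - 65*√2)) = -78*(-83 - 65*√2) = 6474 + 5070*√2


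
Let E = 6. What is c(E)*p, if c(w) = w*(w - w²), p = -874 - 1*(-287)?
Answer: 105660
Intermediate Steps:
p = -587 (p = -874 + 287 = -587)
c(E)*p = (6²*(1 - 1*6))*(-587) = (36*(1 - 6))*(-587) = (36*(-5))*(-587) = -180*(-587) = 105660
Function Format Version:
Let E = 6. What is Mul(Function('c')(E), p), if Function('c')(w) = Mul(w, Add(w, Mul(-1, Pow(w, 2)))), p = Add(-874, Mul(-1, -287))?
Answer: 105660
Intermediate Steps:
p = -587 (p = Add(-874, 287) = -587)
Mul(Function('c')(E), p) = Mul(Mul(Pow(6, 2), Add(1, Mul(-1, 6))), -587) = Mul(Mul(36, Add(1, -6)), -587) = Mul(Mul(36, -5), -587) = Mul(-180, -587) = 105660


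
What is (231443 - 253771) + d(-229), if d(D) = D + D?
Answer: -22786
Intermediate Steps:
d(D) = 2*D
(231443 - 253771) + d(-229) = (231443 - 253771) + 2*(-229) = -22328 - 458 = -22786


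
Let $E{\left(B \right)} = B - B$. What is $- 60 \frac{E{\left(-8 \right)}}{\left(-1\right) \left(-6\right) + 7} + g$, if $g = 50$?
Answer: $50$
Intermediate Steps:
$E{\left(B \right)} = 0$
$- 60 \frac{E{\left(-8 \right)}}{\left(-1\right) \left(-6\right) + 7} + g = - 60 \frac{0}{\left(-1\right) \left(-6\right) + 7} + 50 = - 60 \frac{0}{6 + 7} + 50 = - 60 \cdot \frac{0}{13} + 50 = - 60 \cdot 0 \cdot \frac{1}{13} + 50 = \left(-60\right) 0 + 50 = 0 + 50 = 50$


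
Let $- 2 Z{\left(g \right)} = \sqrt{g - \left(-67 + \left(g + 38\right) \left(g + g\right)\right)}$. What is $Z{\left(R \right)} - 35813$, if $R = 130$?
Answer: $-35813 - \frac{i \sqrt{43483}}{2} \approx -35813.0 - 104.26 i$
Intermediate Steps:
$Z{\left(g \right)} = - \frac{\sqrt{67 + g - 2 g \left(38 + g\right)}}{2}$ ($Z{\left(g \right)} = - \frac{\sqrt{g - \left(-67 + \left(g + 38\right) \left(g + g\right)\right)}}{2} = - \frac{\sqrt{g - \left(-67 + \left(38 + g\right) 2 g\right)}}{2} = - \frac{\sqrt{g - \left(-67 + 2 g \left(38 + g\right)\right)}}{2} = - \frac{\sqrt{67 + g - 2 g \left(38 + g\right)}}{2}$)
$Z{\left(R \right)} - 35813 = - \frac{\sqrt{67 - 9750 - 2 \cdot 130^{2}}}{2} - 35813 = - \frac{\sqrt{67 - 9750 - 33800}}{2} - 35813 = - \frac{\sqrt{-43483}}{2} - 35813 = - \frac{i \sqrt{43483}}{2} - 35813 = -35813 - \frac{i \sqrt{43483}}{2}$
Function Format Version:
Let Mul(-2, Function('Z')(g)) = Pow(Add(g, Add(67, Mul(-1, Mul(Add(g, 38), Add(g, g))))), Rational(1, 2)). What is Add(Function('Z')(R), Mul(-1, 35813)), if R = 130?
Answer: Add(-35813, Mul(Rational(-1, 2), I, Pow(43483, Rational(1, 2)))) ≈ Add(-35813., Mul(-104.26, I))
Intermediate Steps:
Function('Z')(g) = Mul(Rational(-1, 2), Pow(Add(67, g, Mul(-2, g, Add(38, g))), Rational(1, 2))) (Function('Z')(g) = Mul(Rational(-1, 2), Pow(Add(g, Add(67, Mul(-1, Mul(Add(g, 38), Add(g, g))))), Rational(1, 2))) = Mul(Rational(-1, 2), Pow(Add(g, Add(67, Mul(-1, Mul(Add(38, g), Mul(2, g))))), Rational(1, 2))) = Mul(Rational(-1, 2), Pow(Add(g, Add(67, Mul(-1, Mul(2, g, Add(38, g))))), Rational(1, 2))) = Mul(Rational(-1, 2), Pow(Add(g, Add(67, Mul(-2, g, Add(38, g)))), Rational(1, 2))) = Mul(Rational(-1, 2), Pow(Add(67, g, Mul(-2, g, Add(38, g))), Rational(1, 2))))
Add(Function('Z')(R), Mul(-1, 35813)) = Add(Mul(Rational(-1, 2), Pow(Add(67, Mul(-75, 130), Mul(-2, Pow(130, 2))), Rational(1, 2))), Mul(-1, 35813)) = Add(Mul(Rational(-1, 2), Pow(Add(67, -9750, Mul(-2, 16900)), Rational(1, 2))), -35813) = Add(Mul(Rational(-1, 2), Pow(Add(67, -9750, -33800), Rational(1, 2))), -35813) = Add(Mul(Rational(-1, 2), Pow(-43483, Rational(1, 2))), -35813) = Add(Mul(Rational(-1, 2), Mul(I, Pow(43483, Rational(1, 2)))), -35813) = Add(Mul(Rational(-1, 2), I, Pow(43483, Rational(1, 2))), -35813) = Add(-35813, Mul(Rational(-1, 2), I, Pow(43483, Rational(1, 2))))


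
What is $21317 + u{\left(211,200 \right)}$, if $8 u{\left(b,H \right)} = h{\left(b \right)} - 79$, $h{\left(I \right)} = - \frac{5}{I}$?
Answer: $\frac{17983211}{844} \approx 21307.0$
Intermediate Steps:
$u{\left(b,H \right)} = - \frac{79}{8} - \frac{5}{8 b}$ ($u{\left(b,H \right)} = \frac{- \frac{5}{b} - 79}{8} = \frac{-79 - \frac{5}{b}}{8} = - \frac{79}{8} - \frac{5}{8 b}$)
$21317 + u{\left(211,200 \right)} = 21317 + \frac{-5 - 16669}{8 \cdot 211} = 21317 + \frac{1}{8} \cdot \frac{1}{211} \left(-5 - 16669\right) = 21317 + \frac{1}{8} \cdot \frac{1}{211} \left(-16674\right) = 21317 - \frac{8337}{844} = \frac{17983211}{844}$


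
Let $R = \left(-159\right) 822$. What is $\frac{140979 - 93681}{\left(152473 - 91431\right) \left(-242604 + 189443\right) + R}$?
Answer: $- \frac{23649}{1622592230} \approx -1.4575 \cdot 10^{-5}$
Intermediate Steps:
$R = -130698$
$\frac{140979 - 93681}{\left(152473 - 91431\right) \left(-242604 + 189443\right) + R} = \frac{140979 - 93681}{\left(152473 - 91431\right) \left(-242604 + 189443\right) - 130698} = \frac{47298}{61042 \left(-53161\right) - 130698} = \frac{47298}{-3245053762 - 130698} = \frac{47298}{-3245184460} = 47298 \left(- \frac{1}{3245184460}\right) = - \frac{23649}{1622592230}$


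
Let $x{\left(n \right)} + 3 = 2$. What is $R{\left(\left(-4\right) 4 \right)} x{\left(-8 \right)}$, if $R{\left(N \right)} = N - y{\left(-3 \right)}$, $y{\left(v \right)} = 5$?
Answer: $21$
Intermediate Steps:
$x{\left(n \right)} = -1$ ($x{\left(n \right)} = -3 + 2 = -1$)
$R{\left(N \right)} = -5 + N$ ($R{\left(N \right)} = N - 5 = -5 + N$)
$R{\left(\left(-4\right) 4 \right)} x{\left(-8 \right)} = \left(-5 - 16\right) \left(-1\right) = \left(-21\right) \left(-1\right) = 21$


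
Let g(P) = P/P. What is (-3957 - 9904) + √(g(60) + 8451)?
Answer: -13861 + 2*√2113 ≈ -13769.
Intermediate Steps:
g(P) = 1
(-3957 - 9904) + √(g(60) + 8451) = (-3957 - 9904) + √(1 + 8451) = -13861 + √8452 = -13861 + 2*√2113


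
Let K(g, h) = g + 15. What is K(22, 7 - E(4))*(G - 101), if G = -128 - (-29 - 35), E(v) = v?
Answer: -6105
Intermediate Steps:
K(g, h) = 15 + g
G = -64 (G = -128 - 1*(-64) = -128 + 64 = -64)
K(22, 7 - E(4))*(G - 101) = (15 + 22)*(-64 - 101) = 37*(-165) = -6105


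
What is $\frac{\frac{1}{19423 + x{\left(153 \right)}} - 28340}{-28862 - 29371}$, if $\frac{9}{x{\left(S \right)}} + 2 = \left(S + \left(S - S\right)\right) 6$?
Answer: $\frac{504210457264}{1036051080141} \approx 0.48667$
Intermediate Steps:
$x{\left(S \right)} = \frac{9}{-2 + 6 S}$ ($x{\left(S \right)} = \frac{9}{-2 + \left(S + \left(S - S\right)\right) 6} = \frac{9}{-2 + \left(S + 0\right) 6} = \frac{9}{-2 + S 6} = \frac{9}{-2 + 6 S}$)
$\frac{\frac{1}{19423 + x{\left(153 \right)}} - 28340}{-28862 - 29371} = \frac{\frac{1}{19423 + \frac{9}{2 \left(-1 + 3 \cdot 153\right)}} - 28340}{-28862 - 29371} = \frac{\frac{1}{19423 + \frac{9}{2 \left(-1 + 459\right)}} - 28340}{-58233} = \left(\frac{1}{19423 + \frac{9}{2 \cdot 458}} - 28340\right) \left(- \frac{1}{58233}\right) = \left(\frac{1}{19423 + \frac{9}{2} \cdot \frac{1}{458}} - 28340\right) \left(- \frac{1}{58233}\right) = \left(\frac{1}{19423 + \frac{9}{916}} - 28340\right) \left(- \frac{1}{58233}\right) = \left(\frac{1}{\frac{17791477}{916}} - 28340\right) \left(- \frac{1}{58233}\right) = \left(\frac{916}{17791477} - 28340\right) \left(- \frac{1}{58233}\right) = \left(- \frac{504210457264}{17791477}\right) \left(- \frac{1}{58233}\right) = \frac{504210457264}{1036051080141}$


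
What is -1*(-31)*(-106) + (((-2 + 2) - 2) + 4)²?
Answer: -3282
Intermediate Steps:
-1*(-31)*(-106) + (((-2 + 2) - 2) + 4)² = 31*(-106) + ((0 - 2) + 4)² = -3286 + (-2 + 4)² = -3286 + 2² = -3286 + 4 = -3282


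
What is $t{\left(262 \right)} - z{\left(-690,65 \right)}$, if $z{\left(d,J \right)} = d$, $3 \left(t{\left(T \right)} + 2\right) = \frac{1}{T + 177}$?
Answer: $\frac{906097}{1317} \approx 688.0$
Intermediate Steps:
$t{\left(T \right)} = -2 + \frac{1}{3 \left(177 + T\right)}$ ($t{\left(T \right)} = -2 + \frac{1}{3 \left(T + 177\right)} = -2 + \frac{1}{3 \left(177 + T\right)}$)
$t{\left(262 \right)} - z{\left(-690,65 \right)} = \frac{-1061 - 1572}{3 \left(177 + 262\right)} - -690 = \frac{-1061 - 1572}{3 \cdot 439} + 690 = \frac{1}{3} \cdot \frac{1}{439} \left(-2633\right) + 690 = - \frac{2633}{1317} + 690 = \frac{906097}{1317}$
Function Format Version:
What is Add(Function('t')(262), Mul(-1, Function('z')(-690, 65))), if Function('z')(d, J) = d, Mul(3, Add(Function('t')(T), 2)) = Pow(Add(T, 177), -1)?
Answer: Rational(906097, 1317) ≈ 688.00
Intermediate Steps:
Function('t')(T) = Add(-2, Mul(Rational(1, 3), Pow(Add(177, T), -1))) (Function('t')(T) = Add(-2, Mul(Rational(1, 3), Pow(Add(T, 177), -1))) = Add(-2, Mul(Rational(1, 3), Pow(Add(177, T), -1))))
Add(Function('t')(262), Mul(-1, Function('z')(-690, 65))) = Add(Mul(Rational(1, 3), Pow(Add(177, 262), -1), Add(-1061, Mul(-6, 262))), Mul(-1, -690)) = Add(Mul(Rational(1, 3), Pow(439, -1), Add(-1061, -1572)), 690) = Add(Mul(Rational(1, 3), Rational(1, 439), -2633), 690) = Add(Rational(-2633, 1317), 690) = Rational(906097, 1317)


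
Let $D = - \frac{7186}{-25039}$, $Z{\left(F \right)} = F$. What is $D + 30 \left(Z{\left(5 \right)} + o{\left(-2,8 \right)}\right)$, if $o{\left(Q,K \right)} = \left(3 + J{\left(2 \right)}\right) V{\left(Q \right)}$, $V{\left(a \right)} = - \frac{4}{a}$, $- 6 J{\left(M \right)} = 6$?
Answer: $\frac{6767716}{25039} \approx 270.29$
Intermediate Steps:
$J{\left(M \right)} = -1$ ($J{\left(M \right)} = \left(- \frac{1}{6}\right) 6 = -1$)
$D = \frac{7186}{25039}$ ($D = \left(-7186\right) \left(- \frac{1}{25039}\right) = \frac{7186}{25039} \approx 0.28699$)
$o{\left(Q,K \right)} = - \frac{8}{Q}$ ($o{\left(Q,K \right)} = \left(3 - 1\right) \left(- \frac{4}{Q}\right) = 2 \left(- \frac{4}{Q}\right) = - \frac{8}{Q}$)
$D + 30 \left(Z{\left(5 \right)} + o{\left(-2,8 \right)}\right) = \frac{7186}{25039} + 30 \left(5 - \frac{8}{-2}\right) = \frac{7186}{25039} + 30 \left(5 - -4\right) = \frac{7186}{25039} + 30 \left(5 + 4\right) = \frac{7186}{25039} + 30 \cdot 9 = \frac{7186}{25039} + 270 = \frac{6767716}{25039}$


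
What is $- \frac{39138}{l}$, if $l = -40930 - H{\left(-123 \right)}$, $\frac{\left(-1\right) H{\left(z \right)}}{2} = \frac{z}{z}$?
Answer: $\frac{19569}{20464} \approx 0.95626$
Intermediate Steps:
$H{\left(z \right)} = -2$ ($H{\left(z \right)} = - 2 \frac{z}{z} = \left(-2\right) 1 = -2$)
$l = -40928$ ($l = -40930 - -2 = -40930 + 2 = -40928$)
$- \frac{39138}{l} = - \frac{39138}{-40928} = \left(-39138\right) \left(- \frac{1}{40928}\right) = \frac{19569}{20464}$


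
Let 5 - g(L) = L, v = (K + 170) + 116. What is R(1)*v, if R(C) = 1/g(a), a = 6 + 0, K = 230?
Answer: -516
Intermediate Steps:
a = 6
v = 516 (v = (230 + 170) + 116 = 400 + 116 = 516)
g(L) = 5 - L
R(C) = -1 (R(C) = 1/(5 - 1*6) = 1/(5 - 6) = 1/(-1) = -1)
R(1)*v = -1*516 = -516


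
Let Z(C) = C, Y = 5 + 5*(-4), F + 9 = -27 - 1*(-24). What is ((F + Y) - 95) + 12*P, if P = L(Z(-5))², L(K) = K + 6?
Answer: -110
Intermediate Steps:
F = -12 (F = -9 + (-27 - 1*(-24)) = -9 + (-27 + 24) = -9 - 3 = -12)
Y = -15 (Y = 5 - 20 = -15)
L(K) = 6 + K
P = 1 (P = (6 - 5)² = 1² = 1)
((F + Y) - 95) + 12*P = ((-12 - 15) - 95) + 12*1 = (-27 - 95) + 12 = -122 + 12 = -110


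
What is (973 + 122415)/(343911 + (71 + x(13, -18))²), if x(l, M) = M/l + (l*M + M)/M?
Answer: 5213143/14825632 ≈ 0.35163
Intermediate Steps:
x(l, M) = M/l + (M + M*l)/M (x(l, M) = M/l + (M*l + M)/M = M/l + (M + M*l)/M)
(973 + 122415)/(343911 + (71 + x(13, -18))²) = (973 + 122415)/(343911 + (71 + (1 + 13 - 18/13))²) = 123388/(343911 + (71 + (1 + 13 - 18*1/13))²) = 123388/(343911 + (71 + (1 + 13 - 18/13))²) = 123388/(343911 + (71 + 164/13)²) = 123388/(343911 + (1087/13)²) = 123388/(343911 + 1181569/169) = 123388/(59302528/169) = 123388*(169/59302528) = 5213143/14825632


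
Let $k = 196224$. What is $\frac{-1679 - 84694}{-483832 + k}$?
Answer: $\frac{86373}{287608} \approx 0.30031$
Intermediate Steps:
$\frac{-1679 - 84694}{-483832 + k} = \frac{-1679 - 84694}{-483832 + 196224} = - \frac{86373}{-287608} = \left(-86373\right) \left(- \frac{1}{287608}\right) = \frac{86373}{287608}$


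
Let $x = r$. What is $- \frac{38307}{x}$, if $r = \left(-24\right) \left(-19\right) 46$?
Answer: $- \frac{12769}{6992} \approx -1.8262$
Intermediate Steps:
$r = 20976$ ($r = 456 \cdot 46 = 20976$)
$x = 20976$
$- \frac{38307}{x} = - \frac{38307}{20976} = \left(-38307\right) \frac{1}{20976} = - \frac{12769}{6992}$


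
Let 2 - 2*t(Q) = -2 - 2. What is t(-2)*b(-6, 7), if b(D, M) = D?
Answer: -18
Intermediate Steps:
t(Q) = 3 (t(Q) = 1 - (-2 - 2)/2 = 1 - ½*(-4) = 1 + 2 = 3)
t(-2)*b(-6, 7) = 3*(-6) = -18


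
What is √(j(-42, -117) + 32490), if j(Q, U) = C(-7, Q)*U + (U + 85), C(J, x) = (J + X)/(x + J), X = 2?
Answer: √1589857/7 ≈ 180.13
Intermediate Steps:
C(J, x) = (2 + J)/(J + x) (C(J, x) = (J + 2)/(x + J) = (2 + J)/(J + x))
j(Q, U) = 85 + U - 5*U/(-7 + Q) (j(Q, U) = ((2 - 7)/(-7 + Q))*U + (U + 85) = (-5/(-7 + Q))*U + (85 + U) = -5*U/(-7 + Q) + (85 + U) = 85 + U - 5*U/(-7 + Q))
√(j(-42, -117) + 32490) = √((-5*(-117) + (-7 - 42)*(85 - 117))/(-7 - 42) + 32490) = √((585 - 49*(-32))/(-49) + 32490) = √(-(585 + 1568)/49 + 32490) = √(-1/49*2153 + 32490) = √(-2153/49 + 32490) = √(1589857/49) = √1589857/7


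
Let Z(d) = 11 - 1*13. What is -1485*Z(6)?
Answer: 2970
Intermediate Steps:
Z(d) = -2 (Z(d) = 11 - 13 = -2)
-1485*Z(6) = -1485*(-2) = 2970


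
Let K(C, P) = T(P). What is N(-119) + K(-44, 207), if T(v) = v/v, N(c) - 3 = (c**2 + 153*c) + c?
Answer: -4161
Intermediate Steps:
N(c) = 3 + c**2 + 154*c (N(c) = 3 + ((c**2 + 153*c) + c) = 3 + (c**2 + 154*c) = 3 + c**2 + 154*c)
T(v) = 1
K(C, P) = 1
N(-119) + K(-44, 207) = (3 + (-119)**2 + 154*(-119)) + 1 = (3 + 14161 - 18326) + 1 = -4162 + 1 = -4161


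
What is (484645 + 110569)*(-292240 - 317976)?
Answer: -363209106224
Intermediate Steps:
(484645 + 110569)*(-292240 - 317976) = 595214*(-610216) = -363209106224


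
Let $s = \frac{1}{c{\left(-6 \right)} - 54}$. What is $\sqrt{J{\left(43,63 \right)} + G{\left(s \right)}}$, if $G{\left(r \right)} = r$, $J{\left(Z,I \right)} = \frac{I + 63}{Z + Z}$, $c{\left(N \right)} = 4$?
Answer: $\frac{\sqrt{267202}}{430} \approx 1.2021$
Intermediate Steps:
$J{\left(Z,I \right)} = \frac{63 + I}{2 Z}$
$s = - \frac{1}{50}$ ($s = \frac{1}{4 - 54} = \frac{1}{-50} = - \frac{1}{50} \approx -0.02$)
$\sqrt{J{\left(43,63 \right)} + G{\left(s \right)}} = \sqrt{\frac{63 + 63}{2 \cdot 43} - \frac{1}{50}} = \sqrt{\frac{1}{2} \cdot \frac{1}{43} \cdot 126 - \frac{1}{50}} = \sqrt{\frac{63}{43} - \frac{1}{50}} = \sqrt{\frac{3107}{2150}} = \frac{\sqrt{267202}}{430}$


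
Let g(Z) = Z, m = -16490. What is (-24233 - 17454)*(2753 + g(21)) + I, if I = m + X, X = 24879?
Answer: -115631349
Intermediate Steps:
I = 8389 (I = -16490 + 24879 = 8389)
(-24233 - 17454)*(2753 + g(21)) + I = (-24233 - 17454)*(2753 + 21) + 8389 = -41687*2774 + 8389 = -115639738 + 8389 = -115631349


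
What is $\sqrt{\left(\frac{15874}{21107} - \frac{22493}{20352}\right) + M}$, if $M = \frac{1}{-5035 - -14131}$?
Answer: $\frac{i \sqrt{16244909011405294006}}{6783620944} \approx 0.59415 i$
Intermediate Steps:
$M = \frac{1}{9096}$ ($M = \frac{1}{-5035 + 14131} = \frac{1}{9096} \approx 0.00010994$)
$\sqrt{\left(\frac{15874}{21107} - \frac{22493}{20352}\right) + M} = \sqrt{\left(\frac{15874}{21107} - \frac{22493}{20352}\right) + \frac{1}{9096}} = \sqrt{- \frac{151692103}{429569664} + \frac{1}{9096}} = \sqrt{- \frac{19157802767}{54268967552}} = \frac{i \sqrt{16244909011405294006}}{6783620944}$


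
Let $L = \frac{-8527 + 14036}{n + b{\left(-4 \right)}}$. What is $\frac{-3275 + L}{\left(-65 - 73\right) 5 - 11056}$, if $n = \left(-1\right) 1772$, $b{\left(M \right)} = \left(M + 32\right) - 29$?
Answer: $\frac{2906042}{10412829} \approx 0.27908$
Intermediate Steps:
$b{\left(M \right)} = 3 + M$ ($b{\left(M \right)} = \left(32 + M\right) - 29 = 3 + M$)
$n = -1772$
$L = - \frac{5509}{1773}$ ($L = \frac{-8527 + 14036}{-1772 + \left(3 - 4\right)} = \frac{5509}{-1772 - 1} = \frac{5509}{-1773} = 5509 \left(- \frac{1}{1773}\right) = - \frac{5509}{1773} \approx -3.1072$)
$\frac{-3275 + L}{\left(-65 - 73\right) 5 - 11056} = \frac{-3275 - \frac{5509}{1773}}{\left(-65 - 73\right) 5 - 11056} = - \frac{5812084}{1773 \left(\left(-138\right) 5 - 11056\right)} = - \frac{5812084}{1773 \left(-690 - 11056\right)} = - \frac{5812084}{1773 \left(-11746\right)} = \left(- \frac{5812084}{1773}\right) \left(- \frac{1}{11746}\right) = \frac{2906042}{10412829}$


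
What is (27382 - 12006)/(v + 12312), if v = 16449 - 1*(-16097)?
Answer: 7688/22429 ≈ 0.34277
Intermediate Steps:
v = 32546 (v = 16449 + 16097 = 32546)
(27382 - 12006)/(v + 12312) = (27382 - 12006)/(32546 + 12312) = 15376/44858 = 15376*(1/44858) = 7688/22429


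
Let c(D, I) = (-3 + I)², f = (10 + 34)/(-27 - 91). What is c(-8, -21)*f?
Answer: -12672/59 ≈ -214.78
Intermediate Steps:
f = -22/59 (f = 44/(-118) = 44*(-1/118) = -22/59 ≈ -0.37288)
c(-8, -21)*f = (-3 - 21)²*(-22/59) = (-24)²*(-22/59) = 576*(-22/59) = -12672/59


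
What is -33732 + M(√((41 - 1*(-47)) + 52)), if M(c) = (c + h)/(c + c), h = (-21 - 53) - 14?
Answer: -67463/2 - 22*√35/35 ≈ -33735.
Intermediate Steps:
h = -88 (h = -74 - 14 = -88)
M(c) = (-88 + c)/(2*c) (M(c) = (c - 88)/(c + c) = (-88 + c)/((2*c)) = (-88 + c)*(1/(2*c)) = (-88 + c)/(2*c))
-33732 + M(√((41 - 1*(-47)) + 52)) = -33732 + (-88 + √((41 - 1*(-47)) + 52))/(2*(√((41 - 1*(-47)) + 52))) = -33732 + (-88 + √((41 + 47) + 52))/(2*(√((41 + 47) + 52))) = -33732 + (-88 + √(88 + 52))/(2*(√(88 + 52))) = -33732 + (-88 + √140)/(2*(√140)) = -33732 + (-88 + 2*√35)/(2*((2*√35))) = -33732 + (√35/70)*(-88 + 2*√35)/2 = -33732 + √35*(-88 + 2*√35)/140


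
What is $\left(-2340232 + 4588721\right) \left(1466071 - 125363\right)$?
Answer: $3014567190212$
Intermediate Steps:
$\left(-2340232 + 4588721\right) \left(1466071 - 125363\right) = 2248489 \cdot 1340708 = 3014567190212$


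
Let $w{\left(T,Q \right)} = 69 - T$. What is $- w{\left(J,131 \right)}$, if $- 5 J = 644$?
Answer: $- \frac{989}{5} \approx -197.8$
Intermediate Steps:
$J = - \frac{644}{5}$ ($J = \left(- \frac{1}{5}\right) 644 = - \frac{644}{5} \approx -128.8$)
$- w{\left(J,131 \right)} = - (69 - - \frac{644}{5}) = - (69 + \frac{644}{5}) = \left(-1\right) \frac{989}{5} = - \frac{989}{5}$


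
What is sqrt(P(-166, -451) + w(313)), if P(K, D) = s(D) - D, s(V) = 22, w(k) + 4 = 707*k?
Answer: 24*sqrt(385) ≈ 470.91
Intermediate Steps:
w(k) = -4 + 707*k
P(K, D) = 22 - D
sqrt(P(-166, -451) + w(313)) = sqrt((22 - 1*(-451)) + (-4 + 707*313)) = sqrt((22 + 451) + (-4 + 221291)) = sqrt(473 + 221287) = sqrt(221760) = 24*sqrt(385)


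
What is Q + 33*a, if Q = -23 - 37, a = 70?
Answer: 2250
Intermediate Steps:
Q = -60
Q + 33*a = -60 + 33*70 = -60 + 2310 = 2250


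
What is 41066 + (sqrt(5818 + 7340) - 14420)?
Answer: 26646 + 3*sqrt(1462) ≈ 26761.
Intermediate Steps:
41066 + (sqrt(5818 + 7340) - 14420) = 41066 + (sqrt(13158) - 14420) = 41066 + (3*sqrt(1462) - 14420) = 41066 + (-14420 + 3*sqrt(1462)) = 26646 + 3*sqrt(1462)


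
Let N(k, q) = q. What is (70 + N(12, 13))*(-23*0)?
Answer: 0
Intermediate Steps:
(70 + N(12, 13))*(-23*0) = (70 + 13)*(-23*0) = 83*0 = 0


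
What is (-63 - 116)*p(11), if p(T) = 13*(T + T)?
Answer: -51194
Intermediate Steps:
p(T) = 26*T (p(T) = 13*(2*T) = 26*T)
(-63 - 116)*p(11) = (-63 - 116)*(26*11) = -179*286 = -51194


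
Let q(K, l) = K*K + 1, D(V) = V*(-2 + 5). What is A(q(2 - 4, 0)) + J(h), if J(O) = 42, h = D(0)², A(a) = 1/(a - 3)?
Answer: 85/2 ≈ 42.500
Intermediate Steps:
D(V) = 3*V (D(V) = V*3 = 3*V)
q(K, l) = 1 + K² (q(K, l) = K² + 1 = 1 + K²)
A(a) = 1/(-3 + a)
h = 0 (h = (3*0)² = 0² = 0)
A(q(2 - 4, 0)) + J(h) = 1/(-3 + (1 + (2 - 4)²)) + 42 = 1/(-3 + (1 + (-2)²)) + 42 = 1/(-3 + (1 + 4)) + 42 = 1/(-3 + 5) + 42 = 1/2 + 42 = ½ + 42 = 85/2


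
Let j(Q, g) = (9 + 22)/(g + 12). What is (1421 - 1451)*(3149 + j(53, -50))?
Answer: -1794465/19 ≈ -94446.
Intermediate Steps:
j(Q, g) = 31/(12 + g)
(1421 - 1451)*(3149 + j(53, -50)) = (1421 - 1451)*(3149 + 31/(12 - 50)) = -30*(3149 + 31/(-38)) = -30*(3149 + 31*(-1/38)) = -30*(3149 - 31/38) = -30*119631/38 = -1794465/19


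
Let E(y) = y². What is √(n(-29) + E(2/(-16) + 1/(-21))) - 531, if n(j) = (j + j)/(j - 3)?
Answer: -531 + √51997/168 ≈ -529.64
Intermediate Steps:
n(j) = 2*j/(-3 + j) (n(j) = (2*j)/(-3 + j) = 2*j/(-3 + j))
√(n(-29) + E(2/(-16) + 1/(-21))) - 531 = √(2*(-29)/(-3 - 29) + (2/(-16) + 1/(-21))²) - 531 = √(2*(-29)/(-32) + (2*(-1/16) + 1*(-1/21))²) - 531 = √(2*(-29)*(-1/32) + (-⅛ - 1/21)²) - 531 = √(29/16 + (-29/168)²) - 531 = √(29/16 + 841/28224) - 531 = √(51997/28224) - 531 = √51997/168 - 531 = -531 + √51997/168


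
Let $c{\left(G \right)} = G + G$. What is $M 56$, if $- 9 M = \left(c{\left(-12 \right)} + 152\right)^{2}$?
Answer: $- \frac{917504}{9} \approx -1.0194 \cdot 10^{5}$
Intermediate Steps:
$c{\left(G \right)} = 2 G$
$M = - \frac{16384}{9}$ ($M = - \frac{\left(2 \left(-12\right) + 152\right)^{2}}{9} = - \frac{\left(-24 + 152\right)^{2}}{9} = - \frac{128^{2}}{9} = \left(- \frac{1}{9}\right) 16384 = - \frac{16384}{9} \approx -1820.4$)
$M 56 = \left(- \frac{16384}{9}\right) 56 = - \frac{917504}{9}$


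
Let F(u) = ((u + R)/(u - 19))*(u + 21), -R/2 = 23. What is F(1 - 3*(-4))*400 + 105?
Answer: 74905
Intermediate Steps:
R = -46 (R = -2*23 = -46)
F(u) = (-46 + u)*(21 + u)/(-19 + u) (F(u) = ((u - 46)/(u - 19))*(u + 21) = ((-46 + u)/(-19 + u))*(21 + u) = (-46 + u)*(21 + u)/(-19 + u))
F(1 - 3*(-4))*400 + 105 = ((-966 + (1 - 3*(-4))² - 25*(1 - 3*(-4)))/(-19 + (1 - 3*(-4))))*400 + 105 = ((-966 + (1 + 12)² - 25*(1 + 12))/(-19 + (1 + 12)))*400 + 105 = ((-966 + 13² - 25*13)/(-19 + 13))*400 + 105 = ((-966 + 169 - 325)/(-6))*400 + 105 = -⅙*(-1122)*400 + 105 = 187*400 + 105 = 74800 + 105 = 74905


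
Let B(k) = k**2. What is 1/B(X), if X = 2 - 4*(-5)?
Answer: 1/484 ≈ 0.0020661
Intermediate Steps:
X = 22 (X = 2 + 20 = 22)
1/B(X) = 1/(22**2) = 1/484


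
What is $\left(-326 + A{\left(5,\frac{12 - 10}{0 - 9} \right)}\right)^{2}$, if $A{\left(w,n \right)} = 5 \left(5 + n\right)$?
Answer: $\frac{7392961}{81} \approx 91271.0$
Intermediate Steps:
$A{\left(w,n \right)} = 25 + 5 n$
$\left(-326 + A{\left(5,\frac{12 - 10}{0 - 9} \right)}\right)^{2} = \left(-326 + \left(25 + 5 \frac{12 - 10}{0 - 9}\right)\right)^{2} = \left(-326 + \left(25 + 5 \frac{2}{-9}\right)\right)^{2} = \left(-326 + \left(25 + 5 \cdot 2 \left(- \frac{1}{9}\right)\right)\right)^{2} = \left(-326 + \left(25 + 5 \left(- \frac{2}{9}\right)\right)\right)^{2} = \left(-326 + \left(25 - \frac{10}{9}\right)\right)^{2} = \left(-326 + \frac{215}{9}\right)^{2} = \left(- \frac{2719}{9}\right)^{2} = \frac{7392961}{81}$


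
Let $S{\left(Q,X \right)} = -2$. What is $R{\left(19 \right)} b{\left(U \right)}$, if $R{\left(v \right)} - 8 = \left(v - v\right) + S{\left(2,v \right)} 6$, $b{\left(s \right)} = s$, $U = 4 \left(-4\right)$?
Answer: $64$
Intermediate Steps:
$U = -16$
$R{\left(v \right)} = -4$ ($R{\left(v \right)} = 8 + \left(\left(v - v\right) - 12\right) = 8 + \left(0 - 12\right) = 8 - 12 = -4$)
$R{\left(19 \right)} b{\left(U \right)} = \left(-4\right) \left(-16\right) = 64$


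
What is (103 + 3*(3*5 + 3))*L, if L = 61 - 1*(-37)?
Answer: 15386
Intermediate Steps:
L = 98 (L = 61 + 37 = 98)
(103 + 3*(3*5 + 3))*L = (103 + 3*(3*5 + 3))*98 = (103 + 3*(15 + 3))*98 = (103 + 3*18)*98 = (103 + 54)*98 = 157*98 = 15386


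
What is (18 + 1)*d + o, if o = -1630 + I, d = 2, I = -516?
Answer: -2108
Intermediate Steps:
o = -2146 (o = -1630 - 516 = -2146)
(18 + 1)*d + o = (18 + 1)*2 - 2146 = 19*2 - 2146 = 38 - 2146 = -2108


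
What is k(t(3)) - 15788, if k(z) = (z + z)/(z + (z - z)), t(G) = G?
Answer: -15786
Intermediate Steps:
k(z) = 2 (k(z) = (2*z)/(z + 0) = (2*z)/z = 2)
k(t(3)) - 15788 = 2 - 15788 = -15786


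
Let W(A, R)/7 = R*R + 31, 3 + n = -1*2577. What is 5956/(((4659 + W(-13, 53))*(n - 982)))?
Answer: -2978/43703959 ≈ -6.8140e-5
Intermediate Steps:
n = -2580 (n = -3 - 1*2577 = -3 - 2577 = -2580)
W(A, R) = 217 + 7*R**2 (W(A, R) = 7*(R*R + 31) = 7*(R**2 + 31) = 7*(31 + R**2) = 217 + 7*R**2)
5956/(((4659 + W(-13, 53))*(n - 982))) = 5956/(((4659 + (217 + 7*53**2))*(-2580 - 982))) = 5956/(((4659 + (217 + 7*2809))*(-3562))) = 5956/(((4659 + (217 + 19663))*(-3562))) = 5956/(((4659 + 19880)*(-3562))) = 5956/((24539*(-3562))) = 5956/(-87407918) = 5956*(-1/87407918) = -2978/43703959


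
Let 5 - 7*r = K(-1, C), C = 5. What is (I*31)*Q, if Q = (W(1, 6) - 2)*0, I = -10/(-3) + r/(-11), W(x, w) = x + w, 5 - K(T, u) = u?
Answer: 0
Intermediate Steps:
K(T, u) = 5 - u
r = 5/7 (r = 5/7 - (5 - 1*5)/7 = 5/7 - (5 - 5)/7 = 5/7 - 1/7*0 = 5/7 + 0 = 5/7 ≈ 0.71429)
W(x, w) = w + x
I = 755/231 (I = -10/(-3) + (5/7)/(-11) = -10*(-1/3) + (5/7)*(-1/11) = 10/3 - 5/77 = 755/231 ≈ 3.2684)
Q = 0 (Q = ((6 + 1) - 2)*0 = (7 - 2)*0 = 5*0 = 0)
(I*31)*Q = ((755/231)*31)*0 = (23405/231)*0 = 0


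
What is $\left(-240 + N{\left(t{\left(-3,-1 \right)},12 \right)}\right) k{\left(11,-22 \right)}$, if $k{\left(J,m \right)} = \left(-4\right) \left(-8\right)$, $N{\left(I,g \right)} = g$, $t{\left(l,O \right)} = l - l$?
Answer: $-7296$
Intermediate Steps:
$t{\left(l,O \right)} = 0$
$k{\left(J,m \right)} = 32$
$\left(-240 + N{\left(t{\left(-3,-1 \right)},12 \right)}\right) k{\left(11,-22 \right)} = \left(-240 + 12\right) 32 = \left(-228\right) 32 = -7296$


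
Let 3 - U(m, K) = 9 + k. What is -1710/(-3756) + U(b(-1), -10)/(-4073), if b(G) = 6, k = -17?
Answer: 1153919/2549698 ≈ 0.45257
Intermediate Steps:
U(m, K) = 11 (U(m, K) = 3 - (9 - 17) = 3 - 1*(-8) = 3 + 8 = 11)
-1710/(-3756) + U(b(-1), -10)/(-4073) = -1710/(-3756) + 11/(-4073) = -1710*(-1/3756) + 11*(-1/4073) = 285/626 - 11/4073 = 1153919/2549698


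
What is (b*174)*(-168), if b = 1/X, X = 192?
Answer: -609/4 ≈ -152.25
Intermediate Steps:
b = 1/192 ≈ 0.0052083
(b*174)*(-168) = ((1/192)*174)*(-168) = (29/32)*(-168) = -609/4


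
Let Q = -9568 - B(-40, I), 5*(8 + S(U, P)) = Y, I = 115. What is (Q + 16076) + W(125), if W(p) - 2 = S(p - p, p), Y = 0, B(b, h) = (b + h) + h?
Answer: 6312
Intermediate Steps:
B(b, h) = b + 2*h
S(U, P) = -8 (S(U, P) = -8 + (1/5)*0 = -8 + 0 = -8)
W(p) = -6 (W(p) = 2 - 8 = -6)
Q = -9758 (Q = -9568 - (-40 + 2*115) = -9568 - (-40 + 230) = -9568 - 1*190 = -9568 - 190 = -9758)
(Q + 16076) + W(125) = (-9758 + 16076) - 6 = 6318 - 6 = 6312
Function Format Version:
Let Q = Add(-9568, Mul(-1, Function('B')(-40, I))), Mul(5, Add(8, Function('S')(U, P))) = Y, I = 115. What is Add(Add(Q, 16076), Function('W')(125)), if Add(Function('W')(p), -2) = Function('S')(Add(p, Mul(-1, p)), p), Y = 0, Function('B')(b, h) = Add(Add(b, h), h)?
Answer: 6312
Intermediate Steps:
Function('B')(b, h) = Add(b, Mul(2, h))
Function('S')(U, P) = -8 (Function('S')(U, P) = Add(-8, Mul(Rational(1, 5), 0)) = Add(-8, 0) = -8)
Function('W')(p) = -6 (Function('W')(p) = Add(2, -8) = -6)
Q = -9758 (Q = Add(-9568, Mul(-1, Add(-40, Mul(2, 115)))) = Add(-9568, Mul(-1, Add(-40, 230))) = Add(-9568, Mul(-1, 190)) = Add(-9568, -190) = -9758)
Add(Add(Q, 16076), Function('W')(125)) = Add(Add(-9758, 16076), -6) = Add(6318, -6) = 6312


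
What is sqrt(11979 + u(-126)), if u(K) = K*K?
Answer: 3*sqrt(3095) ≈ 166.90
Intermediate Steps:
u(K) = K**2
sqrt(11979 + u(-126)) = sqrt(11979 + (-126)**2) = sqrt(11979 + 15876) = sqrt(27855) = 3*sqrt(3095)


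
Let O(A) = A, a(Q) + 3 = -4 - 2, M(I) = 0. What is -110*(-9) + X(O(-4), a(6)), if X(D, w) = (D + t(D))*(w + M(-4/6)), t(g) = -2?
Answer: 1044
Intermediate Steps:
a(Q) = -9 (a(Q) = -3 + (-4 - 2) = -3 - 6 = -9)
X(D, w) = w*(-2 + D) (X(D, w) = (D - 2)*(w + 0) = (-2 + D)*w = w*(-2 + D))
-110*(-9) + X(O(-4), a(6)) = -110*(-9) - 9*(-2 - 4) = 990 - 9*(-6) = 990 + 54 = 1044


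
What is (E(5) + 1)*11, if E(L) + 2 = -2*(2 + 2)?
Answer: -99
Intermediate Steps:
E(L) = -10 (E(L) = -2 - 2*(2 + 2) = -2 - 2*4 = -2 - 8 = -10)
(E(5) + 1)*11 = (-10 + 1)*11 = -9*11 = -99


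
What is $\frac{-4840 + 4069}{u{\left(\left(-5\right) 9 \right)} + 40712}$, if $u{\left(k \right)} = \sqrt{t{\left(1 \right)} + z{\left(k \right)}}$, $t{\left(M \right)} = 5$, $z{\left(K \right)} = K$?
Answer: $- \frac{3923619}{207183373} + \frac{771 i \sqrt{10}}{828733492} \approx -0.018938 + 2.942 \cdot 10^{-6} i$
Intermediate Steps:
$u{\left(k \right)} = \sqrt{5 + k}$
$\frac{-4840 + 4069}{u{\left(\left(-5\right) 9 \right)} + 40712} = \frac{-4840 + 4069}{\sqrt{5 - 45} + 40712} = - \frac{771}{\sqrt{5 - 45} + 40712} = - \frac{771}{\sqrt{-40} + 40712} = - \frac{771}{2 i \sqrt{10} + 40712} = - \frac{771}{40712 + 2 i \sqrt{10}}$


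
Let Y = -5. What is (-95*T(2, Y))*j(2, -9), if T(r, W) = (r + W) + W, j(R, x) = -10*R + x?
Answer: -22040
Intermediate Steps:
j(R, x) = x - 10*R
T(r, W) = r + 2*W (T(r, W) = (W + r) + W = r + 2*W)
(-95*T(2, Y))*j(2, -9) = (-95*(2 + 2*(-5)))*(-9 - 10*2) = (-95*(2 - 10))*(-9 - 20) = -95*(-8)*(-29) = 760*(-29) = -22040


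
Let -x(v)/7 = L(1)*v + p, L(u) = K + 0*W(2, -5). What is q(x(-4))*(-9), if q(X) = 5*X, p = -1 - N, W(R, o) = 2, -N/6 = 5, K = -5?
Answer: 15435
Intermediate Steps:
N = -30 (N = -6*5 = -30)
L(u) = -5 (L(u) = -5 + 0*2 = -5 + 0 = -5)
p = 29 (p = -1 - 1*(-30) = -1 + 30 = 29)
x(v) = -203 + 35*v (x(v) = -7*(-5*v + 29) = -7*(29 - 5*v) = -203 + 35*v)
q(x(-4))*(-9) = (5*(-203 + 35*(-4)))*(-9) = (5*(-203 - 140))*(-9) = (5*(-343))*(-9) = -1715*(-9) = 15435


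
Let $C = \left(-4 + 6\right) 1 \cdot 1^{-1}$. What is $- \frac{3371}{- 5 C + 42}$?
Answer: $- \frac{3371}{32} \approx -105.34$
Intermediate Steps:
$C = 2$ ($C = 2 \cdot 1 \cdot 1 = 2 \cdot 1 = 2$)
$- \frac{3371}{- 5 C + 42} = - \frac{3371}{\left(-5\right) 2 + 42} = - \frac{3371}{-10 + 42} = - \frac{3371}{32}$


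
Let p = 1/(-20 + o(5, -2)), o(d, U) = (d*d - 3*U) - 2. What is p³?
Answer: 1/729 ≈ 0.0013717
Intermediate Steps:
o(d, U) = -2 + d² - 3*U (o(d, U) = (d² - 3*U) - 2 = -2 + d² - 3*U)
p = ⅑ (p = 1/(-20 + (-2 + 5² - 3*(-2))) = 1/(-20 + (-2 + 25 + 6)) = 1/(-20 + 29) = 1/9 = ⅑ ≈ 0.11111)
p³ = (⅑)³ = 1/729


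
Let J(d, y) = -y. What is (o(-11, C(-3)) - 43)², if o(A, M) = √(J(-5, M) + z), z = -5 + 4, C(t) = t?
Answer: (43 - √2)² ≈ 1729.4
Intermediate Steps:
z = -1
o(A, M) = √(-1 - M) (o(A, M) = √(-M - 1) = √(-1 - M))
(o(-11, C(-3)) - 43)² = (√(-1 - 1*(-3)) - 43)² = (√(-1 + 3) - 43)² = (√2 - 43)² = (-43 + √2)²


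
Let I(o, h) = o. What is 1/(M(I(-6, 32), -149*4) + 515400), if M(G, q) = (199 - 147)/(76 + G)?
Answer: 35/18039026 ≈ 1.9402e-6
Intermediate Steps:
M(G, q) = 52/(76 + G)
1/(M(I(-6, 32), -149*4) + 515400) = 1/(52/(76 - 6) + 515400) = 1/(52/70 + 515400) = 1/(52*(1/70) + 515400) = 1/(26/35 + 515400) = 1/(18039026/35) = 35/18039026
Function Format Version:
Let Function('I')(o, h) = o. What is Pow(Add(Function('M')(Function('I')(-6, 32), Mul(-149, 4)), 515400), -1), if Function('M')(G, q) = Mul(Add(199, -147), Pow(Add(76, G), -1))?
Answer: Rational(35, 18039026) ≈ 1.9402e-6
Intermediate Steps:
Function('M')(G, q) = Mul(52, Pow(Add(76, G), -1))
Pow(Add(Function('M')(Function('I')(-6, 32), Mul(-149, 4)), 515400), -1) = Pow(Add(Mul(52, Pow(Add(76, -6), -1)), 515400), -1) = Pow(Add(Mul(52, Pow(70, -1)), 515400), -1) = Pow(Add(Mul(52, Rational(1, 70)), 515400), -1) = Pow(Add(Rational(26, 35), 515400), -1) = Pow(Rational(18039026, 35), -1) = Rational(35, 18039026)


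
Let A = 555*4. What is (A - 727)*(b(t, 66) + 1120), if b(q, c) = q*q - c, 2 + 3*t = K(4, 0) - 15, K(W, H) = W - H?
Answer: 14414915/9 ≈ 1.6017e+6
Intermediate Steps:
A = 2220
t = -13/3 (t = -⅔ + ((4 - 1*0) - 15)/3 = -⅔ + ((4 + 0) - 15)/3 = -⅔ + (4 - 15)/3 = -⅔ + (⅓)*(-11) = -⅔ - 11/3 = -13/3 ≈ -4.3333)
b(q, c) = q² - c
(A - 727)*(b(t, 66) + 1120) = (2220 - 727)*(((-13/3)² - 1*66) + 1120) = 1493*((169/9 - 66) + 1120) = 1493*(-425/9 + 1120) = 1493*(9655/9) = 14414915/9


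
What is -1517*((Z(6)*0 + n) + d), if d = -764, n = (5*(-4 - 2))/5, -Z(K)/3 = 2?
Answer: 1168090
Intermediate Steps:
Z(K) = -6 (Z(K) = -3*2 = -6)
n = -6 (n = (5*(-6))*(1/5) = -30*1/5 = -6)
-1517*((Z(6)*0 + n) + d) = -1517*((-6*0 - 6) - 764) = -1517*((0 - 6) - 764) = -1517*(-6 - 764) = -1517*(-770) = 1168090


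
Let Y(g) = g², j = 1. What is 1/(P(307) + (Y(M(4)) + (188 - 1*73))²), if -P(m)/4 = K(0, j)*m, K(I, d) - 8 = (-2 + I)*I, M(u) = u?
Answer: 1/7337 ≈ 0.00013630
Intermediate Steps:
K(I, d) = 8 + I*(-2 + I) (K(I, d) = 8 + (-2 + I)*I = 8 + I*(-2 + I))
P(m) = -32*m (P(m) = -4*(8 + 0² - 2*0)*m = -4*(8 + 0 + 0)*m = -32*m)
1/(P(307) + (Y(M(4)) + (188 - 1*73))²) = 1/(-32*307 + (4² + (188 - 1*73))²) = 1/(-9824 + (16 + (188 - 73))²) = 1/(-9824 + (16 + 115)²) = 1/(-9824 + 131²) = 1/(-9824 + 17161) = 1/7337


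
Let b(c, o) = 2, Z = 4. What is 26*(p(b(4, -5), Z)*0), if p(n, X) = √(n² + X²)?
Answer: 0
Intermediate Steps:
p(n, X) = √(X² + n²)
26*(p(b(4, -5), Z)*0) = 26*(√(4² + 2²)*0) = 26*(√(16 + 4)*0) = 26*(√20*0) = 26*((2*√5)*0) = 26*0 = 0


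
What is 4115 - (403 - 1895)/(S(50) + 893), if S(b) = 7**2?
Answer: 1938911/471 ≈ 4116.6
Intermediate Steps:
S(b) = 49
4115 - (403 - 1895)/(S(50) + 893) = 4115 - (403 - 1895)/(49 + 893) = 4115 - (-1492)/942 = 4115 - 1*(-746/471) = 4115 + 746/471 = 1938911/471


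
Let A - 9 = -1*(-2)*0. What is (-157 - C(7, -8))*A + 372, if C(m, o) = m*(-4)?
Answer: -789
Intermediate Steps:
C(m, o) = -4*m
A = 9 (A = 9 - 1*(-2)*0 = 9 + 2*0 = 9 + 0 = 9)
(-157 - C(7, -8))*A + 372 = (-157 - (-4)*7)*9 + 372 = (-157 - 1*(-28))*9 + 372 = (-157 + 28)*9 + 372 = -129*9 + 372 = -1161 + 372 = -789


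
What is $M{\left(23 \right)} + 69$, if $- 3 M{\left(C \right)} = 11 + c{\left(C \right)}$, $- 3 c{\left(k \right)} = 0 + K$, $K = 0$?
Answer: $\frac{196}{3} \approx 65.333$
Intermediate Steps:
$c{\left(k \right)} = 0$ ($c{\left(k \right)} = - \frac{0 + 0}{3} = \left(- \frac{1}{3}\right) 0 = 0$)
$M{\left(C \right)} = - \frac{11}{3}$ ($M{\left(C \right)} = - \frac{11 + 0}{3} = \left(- \frac{1}{3}\right) 11 = - \frac{11}{3}$)
$M{\left(23 \right)} + 69 = - \frac{11}{3} + 69 = \frac{196}{3}$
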